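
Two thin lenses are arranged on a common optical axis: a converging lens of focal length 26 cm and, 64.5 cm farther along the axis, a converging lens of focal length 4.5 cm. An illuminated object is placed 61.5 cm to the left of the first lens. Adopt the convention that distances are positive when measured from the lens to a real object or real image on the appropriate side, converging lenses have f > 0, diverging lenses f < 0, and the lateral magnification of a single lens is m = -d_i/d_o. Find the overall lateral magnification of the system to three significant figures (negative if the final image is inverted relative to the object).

0.220

First lens: d_i1 = 1/(1/26 - 1/61.5) = 45.042 cm.
m_1 = -(45.042)/61.5 = -0.7324.
The intermediate image is 45.042 cm to the right of lens 1, so d_o2 = L - d_i1 = 64.5 - 45.042 = 19.458 cm.
Second lens: d_i2 = 1/(1/4.5 - 1/(19.458)) = 5.854 cm.
m_2 = -(5.854)/(19.458) = -0.3008.
Overall magnification: m = m_1 m_2 = 0.2203.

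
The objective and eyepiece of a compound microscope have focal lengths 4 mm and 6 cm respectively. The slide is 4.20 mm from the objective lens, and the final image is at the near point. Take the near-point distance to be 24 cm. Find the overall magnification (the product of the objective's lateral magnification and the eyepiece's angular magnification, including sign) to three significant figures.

-100

Convert to cm: f_obj = 4 mm = 0.4 cm; d_o = 4.20 mm = 0.42 cm.
Objective: 1/d_i = 1/f_obj - 1/d_o = 1/0.4 - 1/0.42 = 0.11905 cm^-1, so d_i = 8.400 cm.
m_obj = -d_i/d_o = -8.400/0.42 = -20.000.
Eyepiece angular magnification (image at near point): M_eye = 1 + D/f_e = 1 + 24/6 = 5.000.
Overall M = m_obj x M_eye = (-20.000)(5.000) = -100.00.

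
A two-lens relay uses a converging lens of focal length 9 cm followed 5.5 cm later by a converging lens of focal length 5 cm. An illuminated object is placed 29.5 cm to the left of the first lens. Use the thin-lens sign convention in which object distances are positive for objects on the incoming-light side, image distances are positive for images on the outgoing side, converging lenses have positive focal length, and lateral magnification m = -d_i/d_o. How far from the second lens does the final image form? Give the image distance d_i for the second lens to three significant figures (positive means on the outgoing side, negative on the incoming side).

2.99 cm

First lens: d_i1 = 1/(1/9 - 1/29.5) = 12.951 cm.
This image would form 12.951 cm past lens 1, i.e. 7.451 cm beyond lens 2, so it is a virtual object for lens 2: d_o2 = 5.5 - 12.951 = -7.451 cm.
Second lens: d_i2 = 1/(1/5 - 1/(-7.451)) = 2.992 cm.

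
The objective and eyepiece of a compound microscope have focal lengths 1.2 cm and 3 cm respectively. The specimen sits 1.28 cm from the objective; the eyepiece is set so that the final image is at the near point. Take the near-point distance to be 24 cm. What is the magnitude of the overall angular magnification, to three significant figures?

Objective: 1/d_i = 1/f_obj - 1/d_o = 1/1.2 - 1/1.28 = 0.05208 cm^-1, so d_i = 19.200 cm.
m_obj = -d_i/d_o = -19.200/1.28 = -15.000.
Eyepiece angular magnification (image at near point): M_eye = 1 + D/f_e = 1 + 24/3 = 9.000.
Overall M = m_obj x M_eye = (-15.000)(9.000) = -135.00.
|M| = 135.00.

135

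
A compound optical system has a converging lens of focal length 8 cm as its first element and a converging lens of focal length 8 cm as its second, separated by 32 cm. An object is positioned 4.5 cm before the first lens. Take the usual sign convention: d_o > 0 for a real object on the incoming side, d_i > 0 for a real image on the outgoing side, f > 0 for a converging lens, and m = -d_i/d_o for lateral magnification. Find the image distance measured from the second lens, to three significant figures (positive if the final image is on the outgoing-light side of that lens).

First lens: d_i1 = 1/(1/8 - 1/4.5) = -10.286 cm.
The intermediate image is virtual, 10.286 cm to the left of lens 1, so d_o2 = L - d_i1 = 32 - (-10.286) = 42.286 cm.
Second lens: d_i2 = 1/(1/8 - 1/(42.286)) = 9.867 cm.

9.87 cm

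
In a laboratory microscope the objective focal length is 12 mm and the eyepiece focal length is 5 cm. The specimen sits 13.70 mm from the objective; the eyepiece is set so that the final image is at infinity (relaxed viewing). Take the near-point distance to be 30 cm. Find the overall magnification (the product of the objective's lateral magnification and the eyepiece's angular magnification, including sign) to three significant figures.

Convert to cm: f_obj = 12 mm = 1.2 cm; d_o = 13.70 mm = 1.37 cm.
Objective: 1/d_i = 1/f_obj - 1/d_o = 1/1.2 - 1/1.37 = 0.10341 cm^-1, so d_i = 9.671 cm.
m_obj = -d_i/d_o = -9.671/1.37 = -7.059.
Eyepiece angular magnification (image at infinity): M_eye = D/f_e = 30/5 = 6.000.
Overall M = m_obj x M_eye = (-7.059)(6.000) = -42.35.

-42.4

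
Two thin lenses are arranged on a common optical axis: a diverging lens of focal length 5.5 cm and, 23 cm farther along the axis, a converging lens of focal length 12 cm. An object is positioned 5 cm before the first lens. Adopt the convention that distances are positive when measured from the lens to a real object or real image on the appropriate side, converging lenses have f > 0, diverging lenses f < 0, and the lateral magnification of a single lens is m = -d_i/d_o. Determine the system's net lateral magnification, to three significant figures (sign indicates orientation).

-0.462

Lens 1: 1/d_i1 = 1/f_1 - 1/d_o1 = 1/(-5.5) - 1/5 = -0.38182 cm^-1, so d_i1 = -2.619 cm.
m_1 = -(-2.619)/5 = 0.5238.
With d_i1 < 0 the first image is virtual and lies on the object side; the object distance for lens 2 is d_o2 = 23 - (-2.619) = 25.619 cm.
Lens 2: 1/d_i2 = 1/f_2 - 1/d_o2 = 1/12 - 1/(25.619) = 0.04430 cm^-1, so d_i2 = 22.573 cm.
m_2 = -(22.573)/(25.619) = -0.8811.
The system's lateral magnification is m_1 m_2 = (0.5238)(-0.8811) = -0.4615.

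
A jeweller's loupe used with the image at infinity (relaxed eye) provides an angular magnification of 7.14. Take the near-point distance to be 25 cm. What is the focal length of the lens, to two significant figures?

For the image at infinity, M = D/f.
f = D/M = 25/7.14 = 3.501 cm.

3.5 cm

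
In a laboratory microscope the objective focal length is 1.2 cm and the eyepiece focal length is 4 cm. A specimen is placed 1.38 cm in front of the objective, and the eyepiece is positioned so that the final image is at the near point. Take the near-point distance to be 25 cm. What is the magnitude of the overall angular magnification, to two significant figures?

Objective: 1/d_i = 1/f_obj - 1/d_o = 1/1.2 - 1/1.38 = 0.10870 cm^-1, so d_i = 9.200 cm.
m_obj = -d_i/d_o = -9.200/1.38 = -6.667.
Eyepiece angular magnification (image at near point): M_eye = 1 + D/f_e = 1 + 25/4 = 7.250.
Overall M = m_obj x M_eye = (-6.667)(7.250) = -48.33.
|M| = 48.33.

48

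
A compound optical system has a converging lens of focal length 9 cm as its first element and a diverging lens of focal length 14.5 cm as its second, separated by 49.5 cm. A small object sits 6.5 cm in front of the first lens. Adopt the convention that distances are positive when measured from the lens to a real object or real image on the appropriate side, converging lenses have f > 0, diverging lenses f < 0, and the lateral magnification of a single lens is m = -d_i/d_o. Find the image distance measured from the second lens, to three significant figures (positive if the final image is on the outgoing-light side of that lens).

-12.1 cm

Applying the thin-lens equation to the first lens, 1/9 = 1/6.5 + 1/d_i1, which gives d_i1 = -23.400 cm.
With d_i1 < 0 the first image is virtual and lies on the object side; the object distance for lens 2 is d_o2 = 49.5 - (-23.400) = 72.900 cm.
Applying the thin-lens equation again with f_2 = -14.5 cm and d_o2 = 72.900 cm gives d_i2 = -12.094 cm.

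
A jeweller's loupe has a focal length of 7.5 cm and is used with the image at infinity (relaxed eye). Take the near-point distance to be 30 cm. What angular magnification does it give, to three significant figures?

M = D/f = 30/7.5 = 4.000.

4.00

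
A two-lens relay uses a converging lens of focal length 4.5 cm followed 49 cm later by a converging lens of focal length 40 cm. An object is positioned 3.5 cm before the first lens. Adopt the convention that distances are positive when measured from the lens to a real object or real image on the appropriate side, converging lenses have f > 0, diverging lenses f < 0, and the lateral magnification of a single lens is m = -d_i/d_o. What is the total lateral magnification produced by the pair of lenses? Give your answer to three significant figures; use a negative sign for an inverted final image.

-7.27

Lens 1: 1/d_i1 = 1/f_1 - 1/d_o1 = 1/4.5 - 1/3.5 = -0.06349 cm^-1, so d_i1 = -15.750 cm.
m_1 = -(-15.750)/3.5 = 4.5000.
The intermediate image is virtual, 15.750 cm to the left of lens 1, so d_o2 = L - d_i1 = 49 - (-15.750) = 64.750 cm.
Lens 2: 1/d_i2 = 1/f_2 - 1/d_o2 = 1/40 - 1/(64.750) = 0.00956 cm^-1, so d_i2 = 104.646 cm.
m_2 = -(104.646)/(64.750) = -1.6162.
Total m = m_1 x m_2 = (4.5000)(-1.6162) = -7.2727.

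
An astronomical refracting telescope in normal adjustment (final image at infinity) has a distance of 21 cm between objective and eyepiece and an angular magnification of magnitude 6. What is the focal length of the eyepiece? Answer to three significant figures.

In normal adjustment the tube length equals f_obj + f_eye and |M| = f_obj/f_eye.
So f_obj = 6 f_eye and 6 f_eye + f_eye = 21 cm, giving f_eye = 21/7 = 3.000 cm and f_obj = 18.000 cm.

3.00 cm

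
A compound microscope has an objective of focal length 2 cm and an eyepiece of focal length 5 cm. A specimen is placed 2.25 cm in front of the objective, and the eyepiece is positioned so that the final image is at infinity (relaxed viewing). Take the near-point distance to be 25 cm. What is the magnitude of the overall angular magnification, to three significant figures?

Objective: 1/d_i = 1/f_obj - 1/d_o = 1/2 - 1/2.25 = 0.05556 cm^-1, so d_i = 18.000 cm.
m_obj = -d_i/d_o = -18.000/2.25 = -8.000.
Eyepiece angular magnification (image at infinity): M_eye = D/f_e = 25/5 = 5.000.
Overall M = m_obj x M_eye = (-8.000)(5.000) = -40.00.
|M| = 40.00.

40.0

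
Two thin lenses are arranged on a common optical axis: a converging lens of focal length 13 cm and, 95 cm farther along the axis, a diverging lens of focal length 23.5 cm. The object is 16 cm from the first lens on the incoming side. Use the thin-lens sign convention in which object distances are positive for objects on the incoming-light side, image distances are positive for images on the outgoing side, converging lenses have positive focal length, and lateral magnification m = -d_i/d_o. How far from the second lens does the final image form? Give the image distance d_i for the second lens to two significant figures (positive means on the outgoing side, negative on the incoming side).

-12 cm

Applying the thin-lens equation to the first lens, 1/13 = 1/16 + 1/d_i1, which gives d_i1 = 69.333 cm.
The intermediate image is 69.333 cm to the right of lens 1, so d_o2 = L - d_i1 = 95 - 69.333 = 25.667 cm.
Applying the thin-lens equation again with f_2 = -23.5 cm and d_o2 = 25.667 cm gives d_i2 = -12.268 cm.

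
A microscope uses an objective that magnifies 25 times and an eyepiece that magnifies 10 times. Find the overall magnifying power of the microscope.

The overall magnification of a compound microscope is the product of the objective and eyepiece magnifications:
M = M_obj x M_eye = 25 x 10 = 250.

250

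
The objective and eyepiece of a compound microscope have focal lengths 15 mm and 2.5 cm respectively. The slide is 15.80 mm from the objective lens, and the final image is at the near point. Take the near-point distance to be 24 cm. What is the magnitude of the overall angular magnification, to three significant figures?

199

Convert to cm: f_obj = 15 mm = 1.5 cm; d_o = 15.80 mm = 1.58 cm.
Objective: 1/d_i = 1/f_obj - 1/d_o = 1/1.5 - 1/1.58 = 0.03376 cm^-1, so d_i = 29.625 cm.
m_obj = -d_i/d_o = -29.625/1.58 = -18.750.
Eyepiece angular magnification (image at near point): M_eye = 1 + D/f_e = 1 + 24/2.5 = 10.600.
Overall M = m_obj x M_eye = (-18.750)(10.600) = -198.75.
|M| = 198.75.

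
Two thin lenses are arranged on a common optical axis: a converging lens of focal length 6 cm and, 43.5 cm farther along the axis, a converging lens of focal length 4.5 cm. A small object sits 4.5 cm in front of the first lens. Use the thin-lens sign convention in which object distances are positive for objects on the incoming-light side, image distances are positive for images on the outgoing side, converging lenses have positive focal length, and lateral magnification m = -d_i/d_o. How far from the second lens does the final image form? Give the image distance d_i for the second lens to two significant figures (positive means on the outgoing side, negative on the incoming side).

Lens 1: 1/d_i1 = 1/f_1 - 1/d_o1 = 1/6 - 1/4.5 = -0.05556 cm^-1, so d_i1 = -18.000 cm.
The intermediate image is virtual, 18.000 cm to the left of lens 1, so d_o2 = L - d_i1 = 43.5 - (-18.000) = 61.500 cm.
Lens 2: 1/d_i2 = 1/f_2 - 1/d_o2 = 1/4.5 - 1/(61.500) = 0.20596 cm^-1, so d_i2 = 4.855 cm.

4.9 cm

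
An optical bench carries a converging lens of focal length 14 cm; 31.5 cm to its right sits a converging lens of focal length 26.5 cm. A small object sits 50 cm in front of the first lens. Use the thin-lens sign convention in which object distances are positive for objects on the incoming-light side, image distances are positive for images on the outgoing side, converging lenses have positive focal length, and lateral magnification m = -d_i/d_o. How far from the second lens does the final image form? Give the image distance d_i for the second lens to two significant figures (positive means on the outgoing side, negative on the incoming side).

Applying the thin-lens equation to the first lens, 1/14 = 1/50 + 1/d_i1, which gives d_i1 = 19.444 cm.
The intermediate image is 19.444 cm to the right of lens 1, so d_o2 = L - d_i1 = 31.5 - 19.444 = 12.056 cm.
Applying the thin-lens equation again with f_2 = 26.5 cm and d_o2 = 12.056 cm gives d_i2 = -22.117 cm.

-22 cm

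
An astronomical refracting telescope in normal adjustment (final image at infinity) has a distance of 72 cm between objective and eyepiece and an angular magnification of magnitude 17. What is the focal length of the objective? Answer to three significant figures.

In normal adjustment the tube length equals f_obj + f_eye and |M| = f_obj/f_eye.
So f_obj = 17 f_eye and 17 f_eye + f_eye = 72 cm, giving f_eye = 72/18 = 4.000 cm and f_obj = 68.000 cm.

68.0 cm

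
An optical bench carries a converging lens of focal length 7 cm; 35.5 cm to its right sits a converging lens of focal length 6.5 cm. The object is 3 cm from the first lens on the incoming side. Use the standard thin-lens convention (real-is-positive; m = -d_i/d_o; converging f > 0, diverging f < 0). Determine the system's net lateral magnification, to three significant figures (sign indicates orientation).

-0.332

First lens: d_i1 = 1/(1/7 - 1/3) = -5.250 cm.
m_1 = -(-5.250)/3 = 1.7500.
The intermediate image is virtual, 5.250 cm to the left of lens 1, so d_o2 = L - d_i1 = 35.5 - (-5.250) = 40.750 cm.
Second lens: d_i2 = 1/(1/6.5 - 1/(40.750)) = 7.734 cm.
m_2 = -(7.734)/(40.750) = -0.1898.
The system's lateral magnification is m_1 m_2 = (1.7500)(-0.1898) = -0.3321.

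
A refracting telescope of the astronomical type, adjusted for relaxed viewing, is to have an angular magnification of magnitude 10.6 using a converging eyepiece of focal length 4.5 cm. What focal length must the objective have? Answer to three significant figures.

47.7 cm

|M| = f_obj/|f_eye|, so f_obj = |M| x |f_eye| = 10.6 x 4.5 = 47.700 cm.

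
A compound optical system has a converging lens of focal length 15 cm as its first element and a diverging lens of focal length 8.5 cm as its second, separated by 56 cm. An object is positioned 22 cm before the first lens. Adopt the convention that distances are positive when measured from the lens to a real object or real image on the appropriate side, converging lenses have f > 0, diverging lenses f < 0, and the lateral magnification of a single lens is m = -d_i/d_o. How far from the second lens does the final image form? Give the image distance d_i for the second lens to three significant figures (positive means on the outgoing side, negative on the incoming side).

-4.34 cm

Applying the thin-lens equation to the first lens, 1/15 = 1/22 + 1/d_i1, which gives d_i1 = 47.143 cm.
The intermediate image is 47.143 cm to the right of lens 1, so d_o2 = L - d_i1 = 56 - 47.143 = 8.857 cm.
Applying the thin-lens equation again with f_2 = -8.5 cm and d_o2 = 8.857 cm gives d_i2 = -4.337 cm.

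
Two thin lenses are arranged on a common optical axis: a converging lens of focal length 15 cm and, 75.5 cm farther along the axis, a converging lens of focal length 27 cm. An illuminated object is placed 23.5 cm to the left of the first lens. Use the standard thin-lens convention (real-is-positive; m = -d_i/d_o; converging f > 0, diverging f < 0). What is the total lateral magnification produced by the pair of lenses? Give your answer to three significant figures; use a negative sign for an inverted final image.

6.78

First lens: d_i1 = 1/(1/15 - 1/23.5) = 41.471 cm.
m_1 = -(41.471)/23.5 = -1.7647.
The intermediate image is 41.471 cm to the right of lens 1, so d_o2 = L - d_i1 = 75.5 - 41.471 = 34.029 cm.
Second lens: d_i2 = 1/(1/27 - 1/(34.029)) = 130.707 cm.
m_2 = -(130.707)/(34.029) = -3.8410.
The system's lateral magnification is m_1 m_2 = (-1.7647)(-3.8410) = 6.7782.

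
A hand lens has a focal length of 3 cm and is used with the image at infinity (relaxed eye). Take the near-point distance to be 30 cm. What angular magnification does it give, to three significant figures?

M = D/f = 30/3 = 10.000.

10.0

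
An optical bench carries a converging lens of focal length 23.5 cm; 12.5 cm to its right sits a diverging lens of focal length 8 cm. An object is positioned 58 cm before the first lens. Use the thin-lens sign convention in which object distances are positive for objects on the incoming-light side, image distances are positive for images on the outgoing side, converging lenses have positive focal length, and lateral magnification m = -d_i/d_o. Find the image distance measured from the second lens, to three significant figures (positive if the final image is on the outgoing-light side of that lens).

Lens 1: 1/d_i1 = 1/f_1 - 1/d_o1 = 1/23.5 - 1/58 = 0.02531 cm^-1, so d_i1 = 39.507 cm.
Since 39.507 cm > 12.5 cm, the first image lies past the second lens and serves as a virtual object: d_o2 = L - d_i1 = -27.007 cm.
Lens 2: 1/d_i2 = 1/f_2 - 1/d_o2 = 1/(-8) - 1/(-27.007) = -0.08797 cm^-1, so d_i2 = -11.367 cm.

-11.4 cm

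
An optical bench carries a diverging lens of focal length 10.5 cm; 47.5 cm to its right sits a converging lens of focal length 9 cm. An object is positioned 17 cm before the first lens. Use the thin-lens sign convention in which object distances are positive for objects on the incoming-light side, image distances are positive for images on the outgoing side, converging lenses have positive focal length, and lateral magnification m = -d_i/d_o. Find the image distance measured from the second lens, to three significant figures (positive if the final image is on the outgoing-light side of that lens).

10.8 cm

Applying the thin-lens equation to the first lens, 1/(-10.5) = 1/17 + 1/d_i1, which gives d_i1 = -6.491 cm.
With d_i1 < 0 the first image is virtual and lies on the object side; the object distance for lens 2 is d_o2 = 47.5 - (-6.491) = 53.991 cm.
Applying the thin-lens equation again with f_2 = 9 cm and d_o2 = 53.991 cm gives d_i2 = 10.800 cm.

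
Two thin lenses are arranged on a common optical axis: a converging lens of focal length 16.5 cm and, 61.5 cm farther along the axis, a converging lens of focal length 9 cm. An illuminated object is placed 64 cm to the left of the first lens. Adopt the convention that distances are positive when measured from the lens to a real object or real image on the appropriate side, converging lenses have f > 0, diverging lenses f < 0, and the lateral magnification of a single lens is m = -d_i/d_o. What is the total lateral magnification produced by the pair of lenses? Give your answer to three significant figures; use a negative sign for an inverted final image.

0.103

Applying the thin-lens equation to the first lens, 1/16.5 = 1/64 + 1/d_i1, which gives d_i1 = 22.232 cm.
Its lateral magnification is m_1 = -d_i1/d_o1 = -(22.232)/64 = -0.3474.
That image sits 39.268 cm in front of the second lens, so d_o2 = 39.268 cm.
Applying the thin-lens equation again with f_2 = 9 cm and d_o2 = 39.268 cm gives d_i2 = 11.676 cm.
m_2 = -(11.676)/(39.268) = -0.2973.
Total m = m_1 x m_2 = (-0.3474)(-0.2973) = 0.1033.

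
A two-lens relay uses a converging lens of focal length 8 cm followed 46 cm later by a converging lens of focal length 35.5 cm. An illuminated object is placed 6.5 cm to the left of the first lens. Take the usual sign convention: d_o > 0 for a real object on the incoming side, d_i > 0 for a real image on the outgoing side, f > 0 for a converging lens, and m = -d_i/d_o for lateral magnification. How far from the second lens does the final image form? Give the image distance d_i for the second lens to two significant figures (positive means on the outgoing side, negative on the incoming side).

Applying the thin-lens equation to the first lens, 1/8 = 1/6.5 + 1/d_i1, which gives d_i1 = -34.667 cm.
With d_i1 < 0 the first image is virtual and lies on the object side; the object distance for lens 2 is d_o2 = 46 - (-34.667) = 80.667 cm.
Applying the thin-lens equation again with f_2 = 35.5 cm and d_o2 = 80.667 cm gives d_i2 = 63.402 cm.

63 cm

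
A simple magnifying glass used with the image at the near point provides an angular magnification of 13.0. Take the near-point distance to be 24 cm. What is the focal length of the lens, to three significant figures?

For the image at the near point, M = 1 + D/f.
f = D/(M - 1) = 24/(13.0 - 1) = 2.000 cm.

2.00 cm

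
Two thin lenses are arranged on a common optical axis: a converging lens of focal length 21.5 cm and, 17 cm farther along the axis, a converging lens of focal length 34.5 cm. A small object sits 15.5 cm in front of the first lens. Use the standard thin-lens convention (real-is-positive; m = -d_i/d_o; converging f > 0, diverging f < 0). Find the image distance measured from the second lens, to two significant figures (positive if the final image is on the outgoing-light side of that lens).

66 cm

First lens: d_i1 = 1/(1/21.5 - 1/15.5) = -55.542 cm.
The intermediate image is virtual, 55.542 cm to the left of lens 1, so d_o2 = L - d_i1 = 17 - (-55.542) = 72.542 cm.
Second lens: d_i2 = 1/(1/34.5 - 1/(72.542)) = 65.788 cm.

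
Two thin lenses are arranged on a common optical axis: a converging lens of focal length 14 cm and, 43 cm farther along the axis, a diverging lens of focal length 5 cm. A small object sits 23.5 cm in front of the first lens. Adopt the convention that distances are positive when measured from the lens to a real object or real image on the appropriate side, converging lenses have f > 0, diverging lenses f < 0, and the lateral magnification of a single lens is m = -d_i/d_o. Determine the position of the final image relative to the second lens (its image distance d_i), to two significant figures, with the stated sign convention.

-3.1 cm

Applying the thin-lens equation to the first lens, 1/14 = 1/23.5 + 1/d_i1, which gives d_i1 = 34.632 cm.
Object distance for lens 2: d_o2 = 43 - 34.632 = 8.368 cm.
Applying the thin-lens equation again with f_2 = -5 cm and d_o2 = 8.368 cm gives d_i2 = -3.130 cm.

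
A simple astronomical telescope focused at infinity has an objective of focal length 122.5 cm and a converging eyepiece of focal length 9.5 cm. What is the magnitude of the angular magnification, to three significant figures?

12.9

|M| = f_obj/|f_eye| = 122.5/9.5 = 12.895.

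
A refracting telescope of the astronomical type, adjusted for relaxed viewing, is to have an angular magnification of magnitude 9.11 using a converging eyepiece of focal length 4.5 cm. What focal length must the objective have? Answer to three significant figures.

41.0 cm

|M| = f_obj/|f_eye|, so f_obj = |M| x |f_eye| = 9.11 x 4.5 = 40.995 cm.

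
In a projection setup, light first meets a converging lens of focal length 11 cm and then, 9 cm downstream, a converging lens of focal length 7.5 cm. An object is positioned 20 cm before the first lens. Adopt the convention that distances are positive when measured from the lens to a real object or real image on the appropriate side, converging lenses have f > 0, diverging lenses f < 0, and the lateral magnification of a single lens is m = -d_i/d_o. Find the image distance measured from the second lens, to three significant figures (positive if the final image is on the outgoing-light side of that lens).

Applying the thin-lens equation to the first lens, 1/11 = 1/20 + 1/d_i1, which gives d_i1 = 24.444 cm.
This image would form 24.444 cm past lens 1, i.e. 15.444 cm beyond lens 2, so it is a virtual object for lens 2: d_o2 = 9 - 24.444 = -15.444 cm.
Applying the thin-lens equation again with f_2 = 7.5 cm and d_o2 = -15.444 cm gives d_i2 = 5.048 cm.

5.05 cm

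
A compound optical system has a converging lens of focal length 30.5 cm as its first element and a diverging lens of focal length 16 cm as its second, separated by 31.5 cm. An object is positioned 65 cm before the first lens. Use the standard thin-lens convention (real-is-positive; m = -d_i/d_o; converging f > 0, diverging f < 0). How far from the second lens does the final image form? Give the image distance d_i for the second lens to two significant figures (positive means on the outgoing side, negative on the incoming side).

Lens 1: 1/d_i1 = 1/f_1 - 1/d_o1 = 1/30.5 - 1/65 = 0.01740 cm^-1, so d_i1 = 57.464 cm.
Since 57.464 cm > 31.5 cm, the first image lies past the second lens and serves as a virtual object: d_o2 = L - d_i1 = -25.964 cm.
Lens 2: 1/d_i2 = 1/f_2 - 1/d_o2 = 1/(-16) - 1/(-25.964) = -0.02398 cm^-1, so d_i2 = -41.693 cm.

-42 cm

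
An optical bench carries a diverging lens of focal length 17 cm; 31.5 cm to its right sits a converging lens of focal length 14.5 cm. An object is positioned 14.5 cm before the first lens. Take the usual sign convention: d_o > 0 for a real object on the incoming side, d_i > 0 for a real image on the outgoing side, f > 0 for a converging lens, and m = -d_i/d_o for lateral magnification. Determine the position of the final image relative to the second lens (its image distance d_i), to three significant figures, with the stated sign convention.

Applying the thin-lens equation to the first lens, 1/(-17) = 1/14.5 + 1/d_i1, which gives d_i1 = -7.825 cm.
The intermediate image is virtual, 7.825 cm to the left of lens 1, so d_o2 = L - d_i1 = 31.5 - (-7.825) = 39.325 cm.
Applying the thin-lens equation again with f_2 = 14.5 cm and d_o2 = 39.325 cm gives d_i2 = 22.969 cm.

23.0 cm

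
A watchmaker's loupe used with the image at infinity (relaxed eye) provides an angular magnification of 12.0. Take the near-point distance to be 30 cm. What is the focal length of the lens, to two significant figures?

For the image at infinity, M = D/f.
f = D/M = 30/12.0 = 2.500 cm.

2.5 cm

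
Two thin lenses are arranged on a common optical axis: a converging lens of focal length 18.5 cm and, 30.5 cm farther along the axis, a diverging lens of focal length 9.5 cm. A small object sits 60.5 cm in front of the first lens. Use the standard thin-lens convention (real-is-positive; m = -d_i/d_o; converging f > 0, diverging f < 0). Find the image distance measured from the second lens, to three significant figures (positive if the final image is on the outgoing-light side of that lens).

First lens: d_i1 = 1/(1/18.5 - 1/60.5) = 26.649 cm.
That image sits 3.851 cm in front of the second lens, so d_o2 = 3.851 cm.
Second lens: d_i2 = 1/(1/(-9.5) - 1/(3.851)) = -2.740 cm.

-2.74 cm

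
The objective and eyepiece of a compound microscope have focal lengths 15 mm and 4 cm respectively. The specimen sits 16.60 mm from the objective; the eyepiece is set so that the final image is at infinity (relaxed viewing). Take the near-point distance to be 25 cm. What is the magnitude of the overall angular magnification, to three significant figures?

58.6

Convert to cm: f_obj = 15 mm = 1.5 cm; d_o = 16.60 mm = 1.66 cm.
Objective: 1/d_i = 1/f_obj - 1/d_o = 1/1.5 - 1/1.66 = 0.06426 cm^-1, so d_i = 15.563 cm.
m_obj = -d_i/d_o = -15.563/1.66 = -9.375.
Eyepiece angular magnification (image at infinity): M_eye = D/f_e = 25/4 = 6.250.
Overall M = m_obj x M_eye = (-9.375)(6.250) = -58.59.
|M| = 58.59.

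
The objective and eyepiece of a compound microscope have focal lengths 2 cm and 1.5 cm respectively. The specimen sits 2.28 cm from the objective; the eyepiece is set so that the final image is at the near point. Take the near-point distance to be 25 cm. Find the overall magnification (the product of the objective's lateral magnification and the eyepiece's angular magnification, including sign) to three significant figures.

Objective: 1/d_i = 1/f_obj - 1/d_o = 1/2 - 1/2.28 = 0.06140 cm^-1, so d_i = 16.286 cm.
m_obj = -d_i/d_o = -16.286/2.28 = -7.143.
Eyepiece angular magnification (image at near point): M_eye = 1 + D/f_e = 1 + 25/1.5 = 17.667.
Overall M = m_obj x M_eye = (-7.143)(17.667) = -126.19.

-126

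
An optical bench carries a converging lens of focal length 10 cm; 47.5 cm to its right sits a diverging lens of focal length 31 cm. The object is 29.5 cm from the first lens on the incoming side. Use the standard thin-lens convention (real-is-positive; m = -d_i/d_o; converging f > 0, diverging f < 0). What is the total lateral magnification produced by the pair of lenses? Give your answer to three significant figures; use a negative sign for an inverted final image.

-0.251

First lens: d_i1 = 1/(1/10 - 1/29.5) = 15.128 cm.
m_1 = -(15.128)/29.5 = -0.5128.
Object distance for lens 2: d_o2 = 47.5 - 15.128 = 32.372 cm.
Second lens: d_i2 = 1/(1/(-31) - 1/(32.372)) = -15.836 cm.
m_2 = -(-15.836)/(32.372) = 0.4892.
Total m = m_1 x m_2 = (-0.5128)(0.4892) = -0.2509.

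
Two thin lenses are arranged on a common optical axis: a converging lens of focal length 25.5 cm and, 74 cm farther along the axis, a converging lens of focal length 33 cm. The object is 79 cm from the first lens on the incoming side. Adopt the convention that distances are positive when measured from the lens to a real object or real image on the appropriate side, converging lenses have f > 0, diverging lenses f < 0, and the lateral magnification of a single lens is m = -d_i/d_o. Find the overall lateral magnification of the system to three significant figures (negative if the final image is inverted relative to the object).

4.70

First lens: d_i1 = 1/(1/25.5 - 1/79) = 37.654 cm.
m_1 = -(37.654)/79 = -0.4766.
The intermediate image is 37.654 cm to the right of lens 1, so d_o2 = L - d_i1 = 74 - 37.654 = 36.346 cm.
Second lens: d_i2 = 1/(1/33 - 1/(36.346)) = 358.483 cm.
m_2 = -(358.483)/(36.346) = -9.8631.
The system's lateral magnification is m_1 m_2 = (-0.4766)(-9.8631) = 4.7011.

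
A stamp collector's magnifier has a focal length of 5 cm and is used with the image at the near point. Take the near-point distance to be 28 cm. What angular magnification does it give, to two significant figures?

6.6

M = 1 + D/f = 1 + 28/5 = 6.600.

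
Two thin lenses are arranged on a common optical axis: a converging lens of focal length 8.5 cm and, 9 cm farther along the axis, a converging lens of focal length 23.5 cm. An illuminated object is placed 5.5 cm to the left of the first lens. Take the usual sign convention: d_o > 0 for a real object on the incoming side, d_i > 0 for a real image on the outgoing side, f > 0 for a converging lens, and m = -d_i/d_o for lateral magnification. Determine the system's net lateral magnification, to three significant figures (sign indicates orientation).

Applying the thin-lens equation to the first lens, 1/8.5 = 1/5.5 + 1/d_i1, which gives d_i1 = -15.583 cm.
Its lateral magnification is m_1 = -d_i1/d_o1 = -(-15.583)/5.5 = 2.8333.
With d_i1 < 0 the first image is virtual and lies on the object side; the object distance for lens 2 is d_o2 = 9 - (-15.583) = 24.583 cm.
Applying the thin-lens equation again with f_2 = 23.5 cm and d_o2 = 24.583 cm gives d_i2 = 533.269 cm.
m_2 = -(533.269)/(24.583) = -21.6923.
The system's lateral magnification is m_1 m_2 = (2.8333)(-21.6923) = -61.4615.

-61.5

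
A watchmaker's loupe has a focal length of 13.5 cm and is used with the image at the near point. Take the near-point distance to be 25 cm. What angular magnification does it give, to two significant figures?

2.9

M = 1 + D/f = 1 + 25/13.5 = 2.852.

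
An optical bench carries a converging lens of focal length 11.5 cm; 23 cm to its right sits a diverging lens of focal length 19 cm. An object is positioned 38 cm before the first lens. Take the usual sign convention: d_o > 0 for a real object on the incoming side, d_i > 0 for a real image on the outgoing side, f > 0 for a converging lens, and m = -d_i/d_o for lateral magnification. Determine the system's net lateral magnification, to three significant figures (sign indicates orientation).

-0.323

Applying the thin-lens equation to the first lens, 1/11.5 = 1/38 + 1/d_i1, which gives d_i1 = 16.491 cm.
Its lateral magnification is m_1 = -d_i1/d_o1 = -(16.491)/38 = -0.4340.
The intermediate image is 16.491 cm to the right of lens 1, so d_o2 = L - d_i1 = 23 - 16.491 = 6.509 cm.
Applying the thin-lens equation again with f_2 = -19 cm and d_o2 = 6.509 cm gives d_i2 = -4.848 cm.
m_2 = -(-4.848)/(6.509) = 0.7448.
The system's lateral magnification is m_1 m_2 = (-0.4340)(0.7448) = -0.3232.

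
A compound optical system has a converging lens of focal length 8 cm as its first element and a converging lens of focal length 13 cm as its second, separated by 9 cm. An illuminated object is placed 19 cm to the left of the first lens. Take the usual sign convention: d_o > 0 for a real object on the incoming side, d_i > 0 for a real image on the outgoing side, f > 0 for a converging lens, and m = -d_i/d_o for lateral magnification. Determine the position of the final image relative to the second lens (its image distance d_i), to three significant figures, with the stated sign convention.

3.52 cm

Applying the thin-lens equation to the first lens, 1/8 = 1/19 + 1/d_i1, which gives d_i1 = 13.818 cm.
This image would form 13.818 cm past lens 1, i.e. 4.818 cm beyond lens 2, so it is a virtual object for lens 2: d_o2 = 9 - 13.818 = -4.818 cm.
Applying the thin-lens equation again with f_2 = 13 cm and d_o2 = -4.818 cm gives d_i2 = 3.515 cm.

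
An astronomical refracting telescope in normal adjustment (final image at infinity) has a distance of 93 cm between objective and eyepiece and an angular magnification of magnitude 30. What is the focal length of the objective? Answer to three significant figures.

90.0 cm

In normal adjustment the tube length equals f_obj + f_eye and |M| = f_obj/f_eye.
So f_obj = 30 f_eye and 30 f_eye + f_eye = 93 cm, giving f_eye = 93/31 = 3.000 cm and f_obj = 90.000 cm.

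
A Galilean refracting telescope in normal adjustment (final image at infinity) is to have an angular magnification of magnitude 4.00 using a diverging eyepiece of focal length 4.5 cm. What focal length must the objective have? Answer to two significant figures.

|M| = f_obj/|f_eye|, so f_obj = |M| x |f_eye| = 4.0 x 4.5 = 18.000 cm.

18 cm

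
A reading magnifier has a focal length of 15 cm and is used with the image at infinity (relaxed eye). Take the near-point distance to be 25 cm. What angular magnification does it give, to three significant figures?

M = D/f = 25/15 = 1.667.

1.67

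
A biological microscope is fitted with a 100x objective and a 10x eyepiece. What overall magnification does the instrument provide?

1000

The overall magnification of a compound microscope is the product of the objective and eyepiece magnifications:
M = M_obj x M_eye = 100 x 10 = 1000.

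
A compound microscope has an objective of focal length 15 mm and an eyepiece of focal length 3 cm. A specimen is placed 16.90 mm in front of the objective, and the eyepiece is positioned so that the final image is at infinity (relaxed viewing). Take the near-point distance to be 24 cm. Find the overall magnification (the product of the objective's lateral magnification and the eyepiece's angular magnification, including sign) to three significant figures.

-63.2

Convert to cm: f_obj = 15 mm = 1.5 cm; d_o = 16.90 mm = 1.69 cm.
Objective: 1/d_i = 1/f_obj - 1/d_o = 1/1.5 - 1/1.69 = 0.07495 cm^-1, so d_i = 13.342 cm.
m_obj = -d_i/d_o = -13.342/1.69 = -7.895.
Eyepiece angular magnification (image at infinity): M_eye = D/f_e = 24/3 = 8.000.
Overall M = m_obj x M_eye = (-7.895)(8.000) = -63.16.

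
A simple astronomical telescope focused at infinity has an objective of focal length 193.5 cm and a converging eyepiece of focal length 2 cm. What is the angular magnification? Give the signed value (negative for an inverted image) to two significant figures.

M = -f_obj/f_eye = -193.5/(2) = -96.750.

-97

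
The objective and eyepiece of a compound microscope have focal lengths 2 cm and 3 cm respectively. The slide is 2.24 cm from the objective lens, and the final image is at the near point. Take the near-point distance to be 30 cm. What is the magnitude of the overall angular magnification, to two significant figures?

92

Objective: 1/d_i = 1/f_obj - 1/d_o = 1/2 - 1/2.24 = 0.05357 cm^-1, so d_i = 18.667 cm.
m_obj = -d_i/d_o = -18.667/2.24 = -8.333.
Eyepiece angular magnification (image at near point): M_eye = 1 + D/f_e = 1 + 30/3 = 11.000.
Overall M = m_obj x M_eye = (-8.333)(11.000) = -91.67.
|M| = 91.67.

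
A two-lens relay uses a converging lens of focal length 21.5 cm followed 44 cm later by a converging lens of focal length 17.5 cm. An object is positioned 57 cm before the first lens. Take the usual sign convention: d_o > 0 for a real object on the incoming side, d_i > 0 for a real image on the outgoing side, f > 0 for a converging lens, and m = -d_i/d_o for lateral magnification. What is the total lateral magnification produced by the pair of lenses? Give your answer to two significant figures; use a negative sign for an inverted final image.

-1.3

Applying the thin-lens equation to the first lens, 1/21.5 = 1/57 + 1/d_i1, which gives d_i1 = 34.521 cm.
Its lateral magnification is m_1 = -d_i1/d_o1 = -(34.521)/57 = -0.6056.
Object distance for lens 2: d_o2 = 44 - 34.521 = 9.479 cm.
Applying the thin-lens equation again with f_2 = 17.5 cm and d_o2 = 9.479 cm gives d_i2 = -20.680 cm.
m_2 = -(-20.680)/(9.479) = 2.1817.
Overall magnification: m = m_1 m_2 = -1.3213.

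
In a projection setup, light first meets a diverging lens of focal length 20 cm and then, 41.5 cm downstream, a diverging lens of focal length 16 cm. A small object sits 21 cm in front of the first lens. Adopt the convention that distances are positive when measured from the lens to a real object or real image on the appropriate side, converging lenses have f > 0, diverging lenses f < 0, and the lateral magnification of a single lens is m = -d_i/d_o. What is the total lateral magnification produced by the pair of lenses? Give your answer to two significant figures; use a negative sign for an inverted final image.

Applying the thin-lens equation to the first lens, 1/(-20) = 1/21 + 1/d_i1, which gives d_i1 = -10.244 cm.
Its lateral magnification is m_1 = -d_i1/d_o1 = -(-10.244)/21 = 0.4878.
With d_i1 < 0 the first image is virtual and lies on the object side; the object distance for lens 2 is d_o2 = 41.5 - (-10.244) = 51.744 cm.
Applying the thin-lens equation again with f_2 = -16 cm and d_o2 = 51.744 cm gives d_i2 = -12.221 cm.
m_2 = -(-12.221)/(51.744) = 0.2362.
Total m = m_1 x m_2 = (0.4878)(0.2362) = 0.1152.

0.12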